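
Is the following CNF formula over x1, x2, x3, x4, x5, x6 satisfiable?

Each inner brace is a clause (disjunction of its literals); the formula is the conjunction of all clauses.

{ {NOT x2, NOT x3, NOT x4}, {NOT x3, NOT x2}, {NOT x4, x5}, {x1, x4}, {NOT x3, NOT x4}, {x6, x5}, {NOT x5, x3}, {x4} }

Unit clause (x4) forces x4 = true.
Unit clause (x5) forces x5 = true.
Unit clause (NOT x3) forces x3 = false.
Now (x3) is unsatisfied and unit — conflict.
No assignment satisfies every clause.

No, unsatisfiable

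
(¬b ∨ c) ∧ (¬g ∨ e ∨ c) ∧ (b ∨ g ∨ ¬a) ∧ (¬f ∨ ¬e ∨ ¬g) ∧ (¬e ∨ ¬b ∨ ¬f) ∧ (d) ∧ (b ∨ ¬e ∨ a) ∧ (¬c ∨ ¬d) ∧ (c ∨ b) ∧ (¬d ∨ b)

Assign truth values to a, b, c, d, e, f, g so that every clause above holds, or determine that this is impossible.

UNSATISFIABLE

Unit clause (d) forces d = True.
Unit clause (¬c) forces c = False.
Unit clause (¬b) forces b = False.
That conflicts with the unit clause (b).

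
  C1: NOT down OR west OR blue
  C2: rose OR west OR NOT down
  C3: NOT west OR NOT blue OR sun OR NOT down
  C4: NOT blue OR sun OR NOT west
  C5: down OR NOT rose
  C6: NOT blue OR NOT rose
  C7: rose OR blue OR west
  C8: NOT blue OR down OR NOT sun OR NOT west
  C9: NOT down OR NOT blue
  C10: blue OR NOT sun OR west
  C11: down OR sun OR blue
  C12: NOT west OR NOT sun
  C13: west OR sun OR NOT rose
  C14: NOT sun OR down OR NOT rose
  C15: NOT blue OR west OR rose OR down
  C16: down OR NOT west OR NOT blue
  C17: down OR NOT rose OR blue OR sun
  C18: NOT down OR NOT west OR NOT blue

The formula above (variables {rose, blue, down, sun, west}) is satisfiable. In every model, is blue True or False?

False

Suppose blue = true.
From the singleton clause (NOT rose), rose = false.
From the singleton clause (NOT down), down = false.
From the singleton clause (west), west = true.
But (NOT west) is also a unit clause — contradiction.
So every satisfying assignment has blue = False.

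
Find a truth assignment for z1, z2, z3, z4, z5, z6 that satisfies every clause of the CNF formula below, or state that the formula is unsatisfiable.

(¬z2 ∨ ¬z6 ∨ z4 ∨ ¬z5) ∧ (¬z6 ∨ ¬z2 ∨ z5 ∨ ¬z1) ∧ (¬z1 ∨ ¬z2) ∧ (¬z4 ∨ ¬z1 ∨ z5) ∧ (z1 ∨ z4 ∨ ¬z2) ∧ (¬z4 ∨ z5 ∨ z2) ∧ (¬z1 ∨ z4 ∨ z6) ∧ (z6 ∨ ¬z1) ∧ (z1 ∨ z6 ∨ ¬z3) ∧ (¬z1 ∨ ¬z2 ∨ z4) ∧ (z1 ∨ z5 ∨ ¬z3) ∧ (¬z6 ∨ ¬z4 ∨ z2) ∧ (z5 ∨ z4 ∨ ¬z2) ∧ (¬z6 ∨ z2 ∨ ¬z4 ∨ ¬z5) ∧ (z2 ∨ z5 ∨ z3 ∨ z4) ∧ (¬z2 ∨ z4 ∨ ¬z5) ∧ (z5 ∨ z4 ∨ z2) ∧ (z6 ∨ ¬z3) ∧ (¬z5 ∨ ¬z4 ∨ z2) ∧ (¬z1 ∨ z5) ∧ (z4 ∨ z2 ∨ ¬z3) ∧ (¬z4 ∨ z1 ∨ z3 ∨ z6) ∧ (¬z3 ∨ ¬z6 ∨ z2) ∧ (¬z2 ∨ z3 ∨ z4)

z1: False; z2: True; z3: True; z4: True; z5: True; z6: True

Branch on z1: set z1 = False.
Branch on z4: set z4 = True.
Branch on z5: set z5 = True.
(z2) alone gives z2 = True.
Branch on z6: set z6 = True.
Every clause is now satisfied; z3 is unconstrained.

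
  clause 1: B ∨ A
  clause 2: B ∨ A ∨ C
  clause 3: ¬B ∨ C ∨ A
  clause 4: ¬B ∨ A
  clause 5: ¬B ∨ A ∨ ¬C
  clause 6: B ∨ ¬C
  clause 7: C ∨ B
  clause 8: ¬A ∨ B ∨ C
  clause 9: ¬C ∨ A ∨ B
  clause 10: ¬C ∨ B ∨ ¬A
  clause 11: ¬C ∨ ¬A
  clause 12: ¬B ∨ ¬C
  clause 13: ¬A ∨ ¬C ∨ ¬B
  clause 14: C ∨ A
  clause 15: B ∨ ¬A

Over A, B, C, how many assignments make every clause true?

There are 2^3 = 8 truth assignments over (A, B, C).
Split on B. With B = True, the clauses containing B are satisfied and ¬B drops from the rest; 1 of the 2^2 = 4 assignments to the other variables satisfy what remains.
With B = False, by the same count on the reduced clause set, 0 assignments work.
(One model: A=T, B=T, C=F.)
Total: 1 + 0 = 1.

1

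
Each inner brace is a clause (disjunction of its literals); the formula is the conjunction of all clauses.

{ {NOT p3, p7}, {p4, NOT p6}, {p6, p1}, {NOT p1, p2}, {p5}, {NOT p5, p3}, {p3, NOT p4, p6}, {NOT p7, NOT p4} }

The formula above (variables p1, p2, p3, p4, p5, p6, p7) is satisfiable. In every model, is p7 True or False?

Suppose p7 = false.
The clause (NOT p3) is unit, so p3 = false.
The clause (p5) is unit, so p5 = true.
Now (NOT p5) is unsatisfied and unit — conflict.
So every satisfying assignment has p7 = True.

True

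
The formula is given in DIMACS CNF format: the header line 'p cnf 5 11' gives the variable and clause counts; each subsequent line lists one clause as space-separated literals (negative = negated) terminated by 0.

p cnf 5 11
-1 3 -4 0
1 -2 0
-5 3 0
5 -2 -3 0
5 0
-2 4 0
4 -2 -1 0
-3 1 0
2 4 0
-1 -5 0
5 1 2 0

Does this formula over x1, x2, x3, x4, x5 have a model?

(x5) alone gives x5 = True.
(x3) alone gives x3 = True.
(x1) alone gives x1 = True.
But (¬x1) is also a unit clause — contradiction.
No assignment satisfies every clause.

No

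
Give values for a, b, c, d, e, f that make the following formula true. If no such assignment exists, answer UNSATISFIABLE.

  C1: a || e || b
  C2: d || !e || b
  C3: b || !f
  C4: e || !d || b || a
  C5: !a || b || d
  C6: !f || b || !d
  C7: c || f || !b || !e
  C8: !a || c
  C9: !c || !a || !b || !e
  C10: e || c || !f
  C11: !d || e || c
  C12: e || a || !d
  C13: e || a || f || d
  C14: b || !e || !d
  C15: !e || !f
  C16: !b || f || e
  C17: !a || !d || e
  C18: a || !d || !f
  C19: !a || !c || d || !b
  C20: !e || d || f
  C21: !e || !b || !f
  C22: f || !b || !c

Try b = true.
Try a = false.
Try e = false.
The clause (!d) is unit, so d = false.
The clause (f) is unit, so f = true.
The clause (c) is unit, so c = true.
This assignment satisfies each clause.

a ↦ false, b ↦ true, c ↦ true, d ↦ false, e ↦ false, f ↦ true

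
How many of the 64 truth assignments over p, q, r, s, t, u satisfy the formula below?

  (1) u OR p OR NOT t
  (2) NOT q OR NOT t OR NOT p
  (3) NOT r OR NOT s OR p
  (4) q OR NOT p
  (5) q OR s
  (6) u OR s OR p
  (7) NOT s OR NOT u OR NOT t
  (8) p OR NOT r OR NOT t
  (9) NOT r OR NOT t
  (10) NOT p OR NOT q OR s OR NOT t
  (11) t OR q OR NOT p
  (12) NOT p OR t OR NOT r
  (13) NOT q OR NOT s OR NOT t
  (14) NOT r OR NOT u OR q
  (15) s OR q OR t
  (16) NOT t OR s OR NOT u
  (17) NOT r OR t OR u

10

There are 2^6 = 64 truth assignments over (p, q, r, s, t, u).
Split on u. With u = true, the clauses containing u are satisfied and NOT u drops from the rest; 6 of the 2^5 = 32 assignments to the other variables satisfy what remains.
With u = false, by the same count on the reduced clause set, 4 assignments work.
(One model: p=F, q=F, r=F, s=T, t=F, u=F.)
Total: 6 + 4 = 10.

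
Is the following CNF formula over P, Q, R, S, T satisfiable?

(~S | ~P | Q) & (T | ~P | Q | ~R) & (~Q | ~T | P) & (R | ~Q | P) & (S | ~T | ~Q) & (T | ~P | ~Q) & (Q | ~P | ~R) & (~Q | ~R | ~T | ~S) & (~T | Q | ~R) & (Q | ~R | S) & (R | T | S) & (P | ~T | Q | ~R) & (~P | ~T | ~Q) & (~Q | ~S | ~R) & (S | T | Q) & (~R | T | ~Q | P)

Yes, satisfiable

Suppose S = 0.
Suppose T = 1.
Unit clause (~Q) forces Q = 0.
Unit clause (~R) forces R = 0.
Every clause is now satisfied; P is unconstrained.
A satisfying assignment: P: 0,  Q: 0,  R: 0,  S: 0,  T: 1.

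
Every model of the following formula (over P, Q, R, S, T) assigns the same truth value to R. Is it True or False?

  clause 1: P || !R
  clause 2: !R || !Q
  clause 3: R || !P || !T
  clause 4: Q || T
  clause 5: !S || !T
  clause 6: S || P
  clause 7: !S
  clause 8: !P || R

True

Suppose R = false.
From the singleton clause (!S), S = false.
From the singleton clause (P), P = true.
But (!P) is also a unit clause — contradiction.
So every satisfying assignment has R = True.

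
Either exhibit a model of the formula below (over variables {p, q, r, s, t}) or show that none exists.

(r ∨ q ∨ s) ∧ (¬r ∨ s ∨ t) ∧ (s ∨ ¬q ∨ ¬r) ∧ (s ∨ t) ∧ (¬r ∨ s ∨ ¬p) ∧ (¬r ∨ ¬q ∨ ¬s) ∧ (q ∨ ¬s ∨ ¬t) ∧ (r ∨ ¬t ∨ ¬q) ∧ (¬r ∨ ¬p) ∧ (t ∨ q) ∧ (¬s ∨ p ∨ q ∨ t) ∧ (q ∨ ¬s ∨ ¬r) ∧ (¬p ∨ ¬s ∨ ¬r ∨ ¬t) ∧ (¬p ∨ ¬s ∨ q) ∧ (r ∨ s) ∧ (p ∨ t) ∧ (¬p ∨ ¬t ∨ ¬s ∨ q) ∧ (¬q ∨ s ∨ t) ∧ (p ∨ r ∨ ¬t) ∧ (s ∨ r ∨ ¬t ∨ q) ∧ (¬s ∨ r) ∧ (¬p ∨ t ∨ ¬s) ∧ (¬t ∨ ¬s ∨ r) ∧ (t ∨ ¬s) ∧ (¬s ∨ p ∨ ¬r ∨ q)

Case s = False:
From the singleton clause (t), t = True.
From the singleton clause (r), r = True.
From the singleton clause (¬q), q = False.
From the singleton clause (¬p), p = False.
This assignment satisfies each clause.

p=False, q=False, r=True, s=False, t=True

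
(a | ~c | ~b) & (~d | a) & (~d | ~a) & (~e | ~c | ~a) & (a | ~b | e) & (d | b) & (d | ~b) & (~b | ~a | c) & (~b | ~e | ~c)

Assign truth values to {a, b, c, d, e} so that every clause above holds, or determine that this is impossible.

UNSATISFIABLE

Branch on d: set d = 0.
The clause (b) is unit, so b = 1.
But (~b) is also a unit clause — contradiction.
So d must be the other value — set d = 1.
The clause (a) is unit, so a = 1.
But (~a) is also a unit clause — contradiction.
Either choice for d ends in contradiction.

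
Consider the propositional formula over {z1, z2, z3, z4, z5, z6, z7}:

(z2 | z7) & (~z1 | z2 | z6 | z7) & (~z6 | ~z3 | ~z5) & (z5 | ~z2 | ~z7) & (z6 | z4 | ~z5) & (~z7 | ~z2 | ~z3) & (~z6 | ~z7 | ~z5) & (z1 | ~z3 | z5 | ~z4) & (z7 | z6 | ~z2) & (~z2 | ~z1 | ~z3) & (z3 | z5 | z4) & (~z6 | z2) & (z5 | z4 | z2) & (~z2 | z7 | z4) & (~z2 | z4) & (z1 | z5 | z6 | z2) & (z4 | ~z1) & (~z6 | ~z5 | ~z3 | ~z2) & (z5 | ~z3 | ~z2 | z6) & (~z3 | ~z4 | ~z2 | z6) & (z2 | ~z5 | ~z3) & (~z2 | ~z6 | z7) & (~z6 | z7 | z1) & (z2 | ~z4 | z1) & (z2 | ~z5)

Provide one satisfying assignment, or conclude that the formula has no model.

Suppose z2 = 1.
Unit clause (z4) forces z4 = 1.
Suppose z5 = 1.
Suppose z6 = 0.
Unit clause (z7) forces z7 = 1.
Unit clause (~z3) forces z3 = 0.
No clause remains; z1 is free.

z1 ↦ 1; z2 ↦ 1; z3 ↦ 0; z4 ↦ 1; z5 ↦ 1; z6 ↦ 0; z7 ↦ 1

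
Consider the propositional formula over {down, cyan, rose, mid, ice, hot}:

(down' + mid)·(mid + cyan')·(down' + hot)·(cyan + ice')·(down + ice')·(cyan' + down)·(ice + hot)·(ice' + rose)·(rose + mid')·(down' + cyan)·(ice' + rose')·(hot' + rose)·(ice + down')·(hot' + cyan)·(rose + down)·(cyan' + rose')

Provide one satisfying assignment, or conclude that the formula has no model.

Case down = 0:
(ice') alone gives ice = 0.
(cyan') alone gives cyan = 0.
(hot) alone gives hot = 1.
Now (hot') is unsatisfied and unit — conflict.
Undo down and try down = 1.
(mid) alone gives mid = 1.
(hot) alone gives hot = 1.
(rose) alone gives rose = 1.
(cyan) alone gives cyan = 1.
Now (cyan') is unsatisfied and unit — conflict.
Either choice for down ends in contradiction.

UNSATISFIABLE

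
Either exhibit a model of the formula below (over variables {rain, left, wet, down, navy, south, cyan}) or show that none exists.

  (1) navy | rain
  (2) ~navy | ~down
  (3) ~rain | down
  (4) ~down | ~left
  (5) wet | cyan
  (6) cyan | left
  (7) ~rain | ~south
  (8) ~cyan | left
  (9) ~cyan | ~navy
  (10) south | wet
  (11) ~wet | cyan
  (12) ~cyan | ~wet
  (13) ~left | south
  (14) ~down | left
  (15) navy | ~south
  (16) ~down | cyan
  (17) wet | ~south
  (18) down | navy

UNSATISFIABLE

Branch on navy: set navy = 1.
The clause (~down) is unit, so down = 0.
The clause (~rain) is unit, so rain = 0.
The clause (~cyan) is unit, so cyan = 0.
The clause (wet) is unit, so wet = 1.
But (~wet) is also a unit clause — contradiction.
Undo navy and try navy = 0.
The clause (rain) is unit, so rain = 1.
The clause (down) is unit, so down = 1.
The clause (~left) is unit, so left = 0.
But (left) is also a unit clause — contradiction.
Either choice for navy ends in contradiction.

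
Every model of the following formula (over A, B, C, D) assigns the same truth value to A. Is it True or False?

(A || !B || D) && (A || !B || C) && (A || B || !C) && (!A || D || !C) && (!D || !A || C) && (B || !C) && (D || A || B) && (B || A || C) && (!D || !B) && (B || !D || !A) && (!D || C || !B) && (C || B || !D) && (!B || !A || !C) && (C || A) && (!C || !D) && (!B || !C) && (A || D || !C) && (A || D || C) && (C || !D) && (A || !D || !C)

Suppose A = false.
From the singleton clause (C), C = true.
From the singleton clause (B), B = true.
But (!B) is also a unit clause — contradiction.
So every satisfying assignment has A = True.

True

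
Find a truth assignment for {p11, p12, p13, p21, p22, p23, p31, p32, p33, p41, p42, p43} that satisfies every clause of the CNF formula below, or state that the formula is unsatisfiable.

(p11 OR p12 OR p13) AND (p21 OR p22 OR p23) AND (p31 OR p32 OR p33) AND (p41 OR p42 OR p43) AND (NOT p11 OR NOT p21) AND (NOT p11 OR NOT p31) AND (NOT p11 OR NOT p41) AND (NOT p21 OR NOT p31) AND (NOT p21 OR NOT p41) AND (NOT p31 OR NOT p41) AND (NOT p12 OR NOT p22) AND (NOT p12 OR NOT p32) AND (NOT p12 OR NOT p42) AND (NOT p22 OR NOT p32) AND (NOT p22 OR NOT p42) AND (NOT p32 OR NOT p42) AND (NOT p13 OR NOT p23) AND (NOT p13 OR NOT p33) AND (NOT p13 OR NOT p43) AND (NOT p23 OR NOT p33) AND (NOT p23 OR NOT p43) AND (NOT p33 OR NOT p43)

UNSATISFIABLE

Branch on p11: set p11 = false.
Branch on p12: set p12 = true.
(NOT p22) alone gives p22 = false.
(NOT p32) alone gives p32 = false.
(NOT p42) alone gives p42 = false.
Branch on p21: set p21 = true.
(NOT p31) alone gives p31 = false.
(p33) alone gives p33 = true.
(NOT p41) alone gives p41 = false.
(p43) alone gives p43 = true.
Now (NOT p43) is unsatisfied and unit — conflict.
So p21 must be the other value — set p21 = false.
(p23) alone gives p23 = true.
(NOT p13) alone gives p13 = false.
(NOT p33) alone gives p33 = false.
(p31) alone gives p31 = true.
(NOT p41) alone gives p41 = false.
(p43) alone gives p43 = true.
Now (NOT p43) is unsatisfied and unit — conflict.
Either choice for p21 ends in contradiction.
So p12 must be the other value — set p12 = false.
(p13) alone gives p13 = true.
(NOT p23) alone gives p23 = false.
(NOT p33) alone gives p33 = false.
(NOT p43) alone gives p43 = false.
Branch on p21: set p21 = true.
(NOT p31) alone gives p31 = false.
(p32) alone gives p32 = true.
(NOT p41) alone gives p41 = false.
(p42) alone gives p42 = true.
Now (NOT p42) is unsatisfied and unit — conflict.
So p21 must be the other value — set p21 = false.
(p22) alone gives p22 = true.
(NOT p32) alone gives p32 = false.
(p31) alone gives p31 = true.
(NOT p41) alone gives p41 = false.
(p42) alone gives p42 = true.
Now (NOT p42) is unsatisfied and unit — conflict.
Either choice for p21 ends in contradiction.
Either choice for p12 ends in contradiction.
So p11 must be the other value — set p11 = true.
(NOT p21) alone gives p21 = false.
(NOT p31) alone gives p31 = false.
(NOT p41) alone gives p41 = false.
Branch on p22: set p22 = true.
(NOT p12) alone gives p12 = false.
(NOT p32) alone gives p32 = false.
(p33) alone gives p33 = true.
(NOT p42) alone gives p42 = false.
(p43) alone gives p43 = true.
Now (NOT p43) is unsatisfied and unit — conflict.
So p22 must be the other value — set p22 = false.
(p23) alone gives p23 = true.
(NOT p13) alone gives p13 = false.
(NOT p33) alone gives p33 = false.
(p32) alone gives p32 = true.
(NOT p12) alone gives p12 = false.
(NOT p42) alone gives p42 = false.
(p43) alone gives p43 = true.
Now (NOT p43) is unsatisfied and unit — conflict.
Either choice for p22 ends in contradiction.
Either choice for p11 ends in contradiction.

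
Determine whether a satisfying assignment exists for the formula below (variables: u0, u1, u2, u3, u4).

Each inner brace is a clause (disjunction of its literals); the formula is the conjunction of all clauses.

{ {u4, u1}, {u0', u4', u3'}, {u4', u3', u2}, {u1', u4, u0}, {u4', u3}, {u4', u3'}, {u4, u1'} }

Unsatisfiable

Try u4 = 1.
Unit clause (u3) forces u3 = 1.
But (u3') is also a unit clause — contradiction.
Undo u4 and try u4 = 0.
Unit clause (u1) forces u1 = 1.
But (u1') is also a unit clause — contradiction.
Both values of u4 lead to a conflict.
No assignment satisfies every clause.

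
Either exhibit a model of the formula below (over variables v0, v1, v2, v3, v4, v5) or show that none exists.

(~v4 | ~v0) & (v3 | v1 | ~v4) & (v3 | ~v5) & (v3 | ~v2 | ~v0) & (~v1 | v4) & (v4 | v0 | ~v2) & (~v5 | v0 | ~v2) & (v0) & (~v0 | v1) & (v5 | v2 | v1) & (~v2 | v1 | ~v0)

UNSATISFIABLE

From the singleton clause (v0), v0 = 1.
From the singleton clause (~v4), v4 = 0.
From the singleton clause (~v1), v1 = 0.
That conflicts with the unit clause (v1).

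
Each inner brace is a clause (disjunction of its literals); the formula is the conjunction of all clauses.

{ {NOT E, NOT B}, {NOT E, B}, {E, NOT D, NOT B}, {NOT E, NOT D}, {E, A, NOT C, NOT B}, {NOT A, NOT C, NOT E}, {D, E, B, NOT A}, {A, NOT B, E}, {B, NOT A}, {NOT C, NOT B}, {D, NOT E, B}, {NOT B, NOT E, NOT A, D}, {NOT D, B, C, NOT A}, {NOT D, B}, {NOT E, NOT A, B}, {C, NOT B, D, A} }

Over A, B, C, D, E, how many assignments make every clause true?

3

There are 2^5 = 32 truth assignments over (A, B, C, D, E).
Split on E. With E = true, the clauses containing E are satisfied and NOT E drops from the rest; 0 of the 2^4 = 16 assignments to the other variables satisfy what remains.
With E = false, by the same count on the reduced clause set, 3 assignments work.
Total: 0 + 3 = 3.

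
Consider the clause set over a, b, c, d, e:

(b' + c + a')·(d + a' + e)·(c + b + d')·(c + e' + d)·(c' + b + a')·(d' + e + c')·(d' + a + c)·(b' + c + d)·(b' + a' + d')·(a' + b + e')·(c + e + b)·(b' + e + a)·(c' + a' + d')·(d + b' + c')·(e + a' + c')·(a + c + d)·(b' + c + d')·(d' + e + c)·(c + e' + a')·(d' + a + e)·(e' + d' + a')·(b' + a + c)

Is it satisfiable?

Branch on b: set b = 1.
Branch on c: set c = 1.
The clause (d) is unit, so d = 1.
The clause (e) is unit, so e = 1.
The clause (a') is unit, so a = 0.
This assignment satisfies each clause.
A satisfying assignment: a: 0; b: 1; c: 1; d: 1; e: 1.

Yes, satisfiable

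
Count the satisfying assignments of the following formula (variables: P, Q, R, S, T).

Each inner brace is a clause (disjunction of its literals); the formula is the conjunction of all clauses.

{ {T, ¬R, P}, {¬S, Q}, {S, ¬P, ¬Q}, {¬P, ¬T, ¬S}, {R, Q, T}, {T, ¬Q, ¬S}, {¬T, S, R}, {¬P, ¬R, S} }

5

There are 2^5 = 32 truth assignments over (P, Q, R, S, T).
Split on R. With R = True, the clauses containing R are satisfied and ¬R drops from the rest; 3 of the 2^4 = 16 assignments to the other variables satisfy what remains.
With R = False, by the same count on the reduced clause set, 2 assignments work.
(One model: P=F, Q=F, R=T, S=F, T=T.)
Total: 3 + 2 = 5.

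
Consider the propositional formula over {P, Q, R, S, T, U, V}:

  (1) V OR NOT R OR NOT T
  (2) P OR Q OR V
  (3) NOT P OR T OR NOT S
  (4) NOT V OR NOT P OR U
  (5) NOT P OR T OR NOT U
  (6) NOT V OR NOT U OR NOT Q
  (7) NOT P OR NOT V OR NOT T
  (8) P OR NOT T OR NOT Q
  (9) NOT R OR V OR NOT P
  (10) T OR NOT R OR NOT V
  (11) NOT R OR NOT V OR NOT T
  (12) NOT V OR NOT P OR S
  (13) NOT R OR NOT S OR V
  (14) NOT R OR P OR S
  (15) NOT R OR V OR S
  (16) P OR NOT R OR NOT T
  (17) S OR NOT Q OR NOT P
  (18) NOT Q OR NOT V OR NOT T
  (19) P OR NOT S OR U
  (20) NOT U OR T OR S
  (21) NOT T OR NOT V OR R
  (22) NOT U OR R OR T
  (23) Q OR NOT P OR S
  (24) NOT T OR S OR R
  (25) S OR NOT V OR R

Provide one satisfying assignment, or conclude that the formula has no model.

P=false; Q=true; R=false; S=false; T=false; U=false; V=false

Try V = false.
Try R = false.
Try P = false.
From the singleton clause (Q), Q = true.
From the singleton clause (NOT T), T = false.
From the singleton clause (NOT U), U = false.
From the singleton clause (NOT S), S = false.
All clauses are satisfied.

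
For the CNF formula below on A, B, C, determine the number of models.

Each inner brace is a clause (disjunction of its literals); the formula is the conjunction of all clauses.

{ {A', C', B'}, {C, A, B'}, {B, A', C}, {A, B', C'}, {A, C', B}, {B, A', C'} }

There are 2^3 = 8 truth assignments over (A, B, C).
Check each against the 6 clauses (columns in the order A, B, C):
  F F F  ✓ satisfies all
  F F T  ✗ fails (A + C' + B)
  F T F  ✗ fails (C + A + B')
  F T T  ✗ fails (A + B' + C')
  T F F  ✗ fails (B + A' + C)
  T F T  ✗ fails (B + A' + C')
  T T F  ✓ satisfies all
  T T T  ✗ fails (A' + C' + B')
2 of the 8 rows are models.

2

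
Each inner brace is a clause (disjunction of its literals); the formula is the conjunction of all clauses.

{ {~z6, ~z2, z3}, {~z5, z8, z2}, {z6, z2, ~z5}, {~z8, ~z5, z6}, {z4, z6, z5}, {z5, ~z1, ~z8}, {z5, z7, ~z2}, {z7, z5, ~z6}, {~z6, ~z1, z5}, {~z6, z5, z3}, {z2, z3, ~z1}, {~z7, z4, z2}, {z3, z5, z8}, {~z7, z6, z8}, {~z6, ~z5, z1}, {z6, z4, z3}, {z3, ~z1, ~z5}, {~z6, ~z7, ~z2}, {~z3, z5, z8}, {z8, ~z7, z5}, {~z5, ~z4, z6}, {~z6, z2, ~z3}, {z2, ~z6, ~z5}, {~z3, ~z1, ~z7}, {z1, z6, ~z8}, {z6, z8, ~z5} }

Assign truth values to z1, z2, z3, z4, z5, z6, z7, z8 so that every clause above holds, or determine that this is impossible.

z1 ↦ 1, z2 ↦ 1, z3 ↦ 1, z4 ↦ 0, z5 ↦ 1, z6 ↦ 1, z7 ↦ 0, z8 ↦ 1

Branch on z6: set z6 = 1.
Branch on z2: set z2 = 1.
(z3) alone gives z3 = 1.
(~z7) alone gives z7 = 0.
(z5) alone gives z5 = 1.
(z1) alone gives z1 = 1.
No clause remains; z4, z8 are free.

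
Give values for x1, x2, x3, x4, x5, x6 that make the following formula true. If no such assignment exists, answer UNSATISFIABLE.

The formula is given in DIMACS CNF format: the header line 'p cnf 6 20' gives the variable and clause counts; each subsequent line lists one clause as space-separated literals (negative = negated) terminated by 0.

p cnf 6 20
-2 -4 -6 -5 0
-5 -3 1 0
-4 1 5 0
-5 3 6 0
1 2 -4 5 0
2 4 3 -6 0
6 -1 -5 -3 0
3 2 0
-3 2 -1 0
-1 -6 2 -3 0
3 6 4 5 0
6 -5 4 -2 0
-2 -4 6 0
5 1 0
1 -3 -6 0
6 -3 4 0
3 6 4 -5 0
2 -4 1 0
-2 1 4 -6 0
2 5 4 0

Try x3 = True.
Try x5 = True.
(x1) alone gives x1 = True.
(x6) alone gives x6 = True.
(x2) alone gives x2 = True.
(¬x4) alone gives x4 = False.
All clauses are satisfied.

x1: True; x2: True; x3: True; x4: False; x5: True; x6: True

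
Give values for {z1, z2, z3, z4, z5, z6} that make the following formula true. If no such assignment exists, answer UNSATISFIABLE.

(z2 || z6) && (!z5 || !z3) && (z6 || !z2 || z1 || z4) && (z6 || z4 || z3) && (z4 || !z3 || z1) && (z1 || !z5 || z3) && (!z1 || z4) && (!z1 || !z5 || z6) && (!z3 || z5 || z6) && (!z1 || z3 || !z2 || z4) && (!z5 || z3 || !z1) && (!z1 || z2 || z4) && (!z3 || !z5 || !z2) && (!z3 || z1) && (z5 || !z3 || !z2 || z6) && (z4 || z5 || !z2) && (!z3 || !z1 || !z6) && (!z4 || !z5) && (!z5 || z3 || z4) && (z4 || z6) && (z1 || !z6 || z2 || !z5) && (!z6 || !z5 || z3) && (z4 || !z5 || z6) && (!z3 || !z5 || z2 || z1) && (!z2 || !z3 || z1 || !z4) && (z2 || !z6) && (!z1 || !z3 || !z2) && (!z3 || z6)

z1=true, z2=true, z3=false, z4=true, z5=false, z6=false

Suppose z2 = true.
Suppose z5 = false.
Unit clause (z4) forces z4 = true.
Suppose z3 = false.
All clauses hold; z1, z6 can take either value.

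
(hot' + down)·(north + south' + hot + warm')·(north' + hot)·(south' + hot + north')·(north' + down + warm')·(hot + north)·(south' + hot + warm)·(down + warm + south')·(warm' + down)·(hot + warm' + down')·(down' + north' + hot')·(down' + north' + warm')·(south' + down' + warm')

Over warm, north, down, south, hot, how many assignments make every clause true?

There are 2^5 = 32 truth assignments over (warm, north, down, south, hot).
Split on south. With south = 1, the clauses containing south are satisfied and south' drops from the rest; 1 of the 2^4 = 16 assignments to the other variables satisfy what remains.
With south = 0, by the same count on the reduced clause set, 2 assignments work.
(One model: warm=F, north=F, down=T, south=F, hot=T.)
Total: 1 + 2 = 3.

3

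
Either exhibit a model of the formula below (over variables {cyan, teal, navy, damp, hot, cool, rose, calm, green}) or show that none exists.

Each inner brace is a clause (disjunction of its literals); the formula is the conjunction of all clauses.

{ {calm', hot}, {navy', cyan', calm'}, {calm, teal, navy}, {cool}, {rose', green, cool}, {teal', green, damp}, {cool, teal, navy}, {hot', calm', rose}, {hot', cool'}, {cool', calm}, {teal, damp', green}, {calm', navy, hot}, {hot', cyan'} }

From the singleton clause (cool), cool = 1.
From the singleton clause (hot'), hot = 0.
From the singleton clause (calm'), calm = 0.
Now (calm) is unsatisfied and unit — conflict.

UNSATISFIABLE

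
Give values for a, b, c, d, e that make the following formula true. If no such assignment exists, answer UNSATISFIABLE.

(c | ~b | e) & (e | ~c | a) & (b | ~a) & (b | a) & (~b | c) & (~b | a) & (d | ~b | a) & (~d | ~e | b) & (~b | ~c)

UNSATISFIABLE

Suppose b = 1.
From the singleton clause (c), c = 1.
Now (~c) is unsatisfied and unit — conflict.
That branch fails; take b = 0 instead.
From the singleton clause (~a), a = 0.
Now (a) is unsatisfied and unit — conflict.
Both values of b lead to a conflict.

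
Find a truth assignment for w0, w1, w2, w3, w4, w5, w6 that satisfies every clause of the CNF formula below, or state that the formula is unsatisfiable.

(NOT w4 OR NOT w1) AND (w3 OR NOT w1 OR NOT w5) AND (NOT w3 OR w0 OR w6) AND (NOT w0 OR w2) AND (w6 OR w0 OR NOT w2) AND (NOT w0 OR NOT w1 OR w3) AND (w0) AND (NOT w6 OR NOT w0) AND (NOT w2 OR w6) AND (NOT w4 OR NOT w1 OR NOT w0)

UNSATISFIABLE

From the singleton clause (w0), w0 = true.
From the singleton clause (w2), w2 = true.
From the singleton clause (NOT w6), w6 = false.
That conflicts with the unit clause (w6).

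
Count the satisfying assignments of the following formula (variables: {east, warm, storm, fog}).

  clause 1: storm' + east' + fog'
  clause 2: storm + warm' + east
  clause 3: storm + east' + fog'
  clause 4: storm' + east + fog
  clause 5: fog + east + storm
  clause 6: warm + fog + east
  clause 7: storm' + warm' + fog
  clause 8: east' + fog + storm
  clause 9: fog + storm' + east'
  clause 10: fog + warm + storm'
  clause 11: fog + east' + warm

3

There are 2^4 = 16 truth assignments over (east, warm, storm, fog).
Check each against the 11 clauses (columns in the order east, warm, storm, fog):
  F F F F  ✗ fails (fog + east + storm)
  F F F T  ✓ satisfies all
  F F T F  ✗ fails (storm' + east + fog)
  F F T T  ✓ satisfies all
  F T F F  ✗ fails (storm + warm' + east)
  F T F T  ✗ fails (storm + warm' + east)
  F T T F  ✗ fails (storm' + east + fog)
  F T T T  ✓ satisfies all
  T F F F  ✗ fails (east' + fog + storm)
  T F F T  ✗ fails (storm + east' + fog')
  T F T F  ✗ fails (fog + storm' + east')
  T F T T  ✗ fails (storm' + east' + fog')
  T T F F  ✗ fails (east' + fog + storm)
  T T F T  ✗ fails (storm + east' + fog')
  T T T F  ✗ fails (storm' + warm' + fog)
  T T T T  ✗ fails (storm' + east' + fog')
3 of the 16 rows are models.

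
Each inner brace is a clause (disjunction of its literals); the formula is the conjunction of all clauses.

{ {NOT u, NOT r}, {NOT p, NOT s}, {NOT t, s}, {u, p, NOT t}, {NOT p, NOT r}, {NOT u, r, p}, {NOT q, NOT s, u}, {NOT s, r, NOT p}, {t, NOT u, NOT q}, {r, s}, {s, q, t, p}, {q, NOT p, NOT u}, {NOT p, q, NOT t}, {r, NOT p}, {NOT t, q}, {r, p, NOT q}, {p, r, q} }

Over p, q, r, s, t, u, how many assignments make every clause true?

2

There are 2^6 = 64 truth assignments over (p, q, r, s, t, u).
Split on u. With u = true, the clauses containing u are satisfied and NOT u drops from the rest; 0 of the 2^5 = 32 assignments to the other variables satisfy what remains.
With u = false, by the same count on the reduced clause set, 2 assignments work.
(One model: p=F, q=F, r=T, s=T, t=F, u=F.)
Total: 0 + 2 = 2.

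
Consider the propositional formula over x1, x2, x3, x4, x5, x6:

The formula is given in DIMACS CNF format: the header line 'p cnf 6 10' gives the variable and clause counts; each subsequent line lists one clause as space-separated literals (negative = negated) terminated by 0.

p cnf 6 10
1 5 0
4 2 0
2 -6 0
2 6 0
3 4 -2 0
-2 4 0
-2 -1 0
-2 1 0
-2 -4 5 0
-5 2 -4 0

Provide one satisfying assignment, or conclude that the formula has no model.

UNSATISFIABLE

Branch on x1: set x1 = True.
The clause (¬x2) is unit, so x2 = False.
The clause (x4) is unit, so x4 = True.
The clause (¬x6) is unit, so x6 = False.
But (x6) is also a unit clause — contradiction.
So x1 must be the other value — set x1 = False.
The clause (x5) is unit, so x5 = True.
The clause (¬x2) is unit, so x2 = False.
The clause (x4) is unit, so x4 = True.
But (¬x4) is also a unit clause — contradiction.
Both values of x1 lead to a conflict.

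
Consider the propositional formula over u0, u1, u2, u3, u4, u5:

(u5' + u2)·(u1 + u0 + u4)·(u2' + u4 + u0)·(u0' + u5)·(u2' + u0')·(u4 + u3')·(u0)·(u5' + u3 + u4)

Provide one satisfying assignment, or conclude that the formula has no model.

The clause (u0) is unit, so u0 = 1.
The clause (u5) is unit, so u5 = 1.
The clause (u2) is unit, so u2 = 1.
Now (u2') is unsatisfied and unit — conflict.

UNSATISFIABLE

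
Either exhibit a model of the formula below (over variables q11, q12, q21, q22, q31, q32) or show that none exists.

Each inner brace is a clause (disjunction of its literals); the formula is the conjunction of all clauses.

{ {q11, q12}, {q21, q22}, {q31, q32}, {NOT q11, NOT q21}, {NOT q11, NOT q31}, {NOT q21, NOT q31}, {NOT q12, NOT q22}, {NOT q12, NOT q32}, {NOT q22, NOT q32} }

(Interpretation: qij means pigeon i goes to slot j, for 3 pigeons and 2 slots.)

Suppose q11 = true.
From the singleton clause (NOT q21), q21 = false.
From the singleton clause (q22), q22 = true.
From the singleton clause (NOT q31), q31 = false.
From the singleton clause (q32), q32 = true.
That conflicts with the unit clause (NOT q32).
That branch fails; take q11 = false instead.
From the singleton clause (q12), q12 = true.
From the singleton clause (NOT q22), q22 = false.
From the singleton clause (q21), q21 = true.
From the singleton clause (NOT q31), q31 = false.
From the singleton clause (q32), q32 = true.
That conflicts with the unit clause (NOT q32).
Neither q11 = true nor q11 = false works.

UNSATISFIABLE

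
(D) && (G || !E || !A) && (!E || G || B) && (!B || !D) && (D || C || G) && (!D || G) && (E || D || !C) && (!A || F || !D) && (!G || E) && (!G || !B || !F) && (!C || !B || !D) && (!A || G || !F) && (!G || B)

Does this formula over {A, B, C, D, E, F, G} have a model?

Unit clause (D) forces D = true.
Unit clause (!B) forces B = false.
Unit clause (G) forces G = true.
Now (!G) is unsatisfied and unit — conflict.
No assignment satisfies every clause.

No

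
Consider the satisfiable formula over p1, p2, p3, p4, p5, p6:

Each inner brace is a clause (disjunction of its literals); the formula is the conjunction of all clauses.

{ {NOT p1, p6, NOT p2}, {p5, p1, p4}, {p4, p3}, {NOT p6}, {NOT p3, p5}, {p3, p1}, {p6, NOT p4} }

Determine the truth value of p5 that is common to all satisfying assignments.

True

Suppose p5 = false.
From the singleton clause (NOT p6), p6 = false.
From the singleton clause (NOT p3), p3 = false.
From the singleton clause (p4), p4 = true.
Now (NOT p4) is unsatisfied and unit — conflict.
So every satisfying assignment has p5 = True.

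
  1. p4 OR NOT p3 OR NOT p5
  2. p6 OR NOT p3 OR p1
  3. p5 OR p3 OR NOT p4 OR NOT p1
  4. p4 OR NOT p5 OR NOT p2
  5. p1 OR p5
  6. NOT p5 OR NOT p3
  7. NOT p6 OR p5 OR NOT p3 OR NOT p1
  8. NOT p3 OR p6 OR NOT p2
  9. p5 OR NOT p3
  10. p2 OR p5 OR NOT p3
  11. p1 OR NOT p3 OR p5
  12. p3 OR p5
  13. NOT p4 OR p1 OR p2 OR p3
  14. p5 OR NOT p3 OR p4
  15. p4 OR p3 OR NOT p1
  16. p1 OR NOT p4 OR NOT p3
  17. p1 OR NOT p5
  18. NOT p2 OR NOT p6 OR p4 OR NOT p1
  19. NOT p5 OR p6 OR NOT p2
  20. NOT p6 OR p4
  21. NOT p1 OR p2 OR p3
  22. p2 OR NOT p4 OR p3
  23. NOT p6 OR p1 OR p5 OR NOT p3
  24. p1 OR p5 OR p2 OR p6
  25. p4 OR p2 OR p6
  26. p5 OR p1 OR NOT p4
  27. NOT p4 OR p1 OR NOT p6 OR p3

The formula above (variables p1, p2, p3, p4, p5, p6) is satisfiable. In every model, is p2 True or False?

True

Suppose p2 = false.
Case p1 = true:
Unit clause (p3) forces p3 = true.
Unit clause (NOT p5) forces p5 = false.
Now (p5) is unsatisfied and unit — conflict.
That branch fails; take p1 = false instead.
Unit clause (p5) forces p5 = true.
Now (NOT p5) is unsatisfied and unit — conflict.
Either choice for p1 ends in contradiction.
So every satisfying assignment has p2 = True.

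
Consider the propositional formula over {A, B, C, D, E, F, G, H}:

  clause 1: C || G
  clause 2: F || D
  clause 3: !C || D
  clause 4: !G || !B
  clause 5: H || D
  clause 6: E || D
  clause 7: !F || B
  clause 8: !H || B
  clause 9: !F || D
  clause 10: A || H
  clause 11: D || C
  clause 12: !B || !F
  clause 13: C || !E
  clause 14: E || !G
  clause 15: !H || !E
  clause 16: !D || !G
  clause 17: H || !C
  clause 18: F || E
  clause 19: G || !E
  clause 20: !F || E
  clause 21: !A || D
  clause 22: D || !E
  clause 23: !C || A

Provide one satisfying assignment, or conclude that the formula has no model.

Case C = true:
The clause (D) is unit, so D = true.
The clause (!G) is unit, so G = false.
The clause (H) is unit, so H = true.
The clause (B) is unit, so B = true.
The clause (!F) is unit, so F = false.
The clause (!E) is unit, so E = false.
But (E) is also a unit clause — contradiction.
Undo C and try C = false.
The clause (G) is unit, so G = true.
The clause (!B) is unit, so B = false.
The clause (!F) is unit, so F = false.
The clause (D) is unit, so D = true.
But (!D) is also a unit clause — contradiction.
Neither C = true nor C = false works.

UNSATISFIABLE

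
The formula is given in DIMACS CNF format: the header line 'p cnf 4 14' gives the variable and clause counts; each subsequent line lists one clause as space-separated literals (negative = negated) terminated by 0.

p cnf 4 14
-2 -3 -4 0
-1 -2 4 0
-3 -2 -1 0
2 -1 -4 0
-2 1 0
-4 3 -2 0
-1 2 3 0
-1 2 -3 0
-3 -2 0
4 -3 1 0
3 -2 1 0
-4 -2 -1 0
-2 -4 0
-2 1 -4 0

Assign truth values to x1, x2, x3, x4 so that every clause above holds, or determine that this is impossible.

x1 ↦ False,  x2 ↦ False,  x3 ↦ False,  x4 ↦ False

Suppose x2 = False.
Suppose x1 = False.
Suppose x4 = False.
The clause (¬x3) is unit, so x3 = False.
This assignment satisfies each clause.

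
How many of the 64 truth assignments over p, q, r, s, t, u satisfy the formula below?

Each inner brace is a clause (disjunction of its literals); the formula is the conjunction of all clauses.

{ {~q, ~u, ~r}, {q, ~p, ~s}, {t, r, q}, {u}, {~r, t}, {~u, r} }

3

There are 2^6 = 64 truth assignments over (p, q, r, s, t, u).
Split on t. With t = 1, the clauses containing t are satisfied and ~t drops from the rest; 3 of the 2^5 = 32 assignments to the other variables satisfy what remains.
With t = 0, by the same count on the reduced clause set, 0 assignments work.
(One model: p=F, q=F, r=T, s=F, t=T, u=T.)
Total: 3 + 0 = 3.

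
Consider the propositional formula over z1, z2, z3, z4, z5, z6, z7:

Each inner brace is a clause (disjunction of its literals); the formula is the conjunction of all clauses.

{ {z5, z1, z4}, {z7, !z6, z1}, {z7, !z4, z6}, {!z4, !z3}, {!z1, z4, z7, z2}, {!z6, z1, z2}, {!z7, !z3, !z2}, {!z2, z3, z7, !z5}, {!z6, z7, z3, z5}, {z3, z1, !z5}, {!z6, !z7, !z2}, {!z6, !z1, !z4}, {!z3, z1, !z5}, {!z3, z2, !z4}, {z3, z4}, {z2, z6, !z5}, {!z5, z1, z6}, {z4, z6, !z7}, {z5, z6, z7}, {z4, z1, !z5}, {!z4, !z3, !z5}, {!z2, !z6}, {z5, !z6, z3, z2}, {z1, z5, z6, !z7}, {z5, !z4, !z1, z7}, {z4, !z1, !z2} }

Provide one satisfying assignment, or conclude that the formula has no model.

Case z4 = true:
From the singleton clause (!z3), z3 = false.
Case z7 = true:
Case z1 = true:
From the singleton clause (!z6), z6 = false.
Case z2 = true:
Every clause is now satisfied; z5 is unconstrained.

z1: true, z2: true, z3: false, z4: true, z5: true, z6: false, z7: true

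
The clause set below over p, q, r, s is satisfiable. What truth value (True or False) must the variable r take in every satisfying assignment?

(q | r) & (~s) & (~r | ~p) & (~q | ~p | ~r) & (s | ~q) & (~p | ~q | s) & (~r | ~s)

Suppose r = 0.
The clause (q) is unit, so q = 1.
The clause (~s) is unit, so s = 0.
But (s) is also a unit clause — contradiction.
So every satisfying assignment has r = True.

True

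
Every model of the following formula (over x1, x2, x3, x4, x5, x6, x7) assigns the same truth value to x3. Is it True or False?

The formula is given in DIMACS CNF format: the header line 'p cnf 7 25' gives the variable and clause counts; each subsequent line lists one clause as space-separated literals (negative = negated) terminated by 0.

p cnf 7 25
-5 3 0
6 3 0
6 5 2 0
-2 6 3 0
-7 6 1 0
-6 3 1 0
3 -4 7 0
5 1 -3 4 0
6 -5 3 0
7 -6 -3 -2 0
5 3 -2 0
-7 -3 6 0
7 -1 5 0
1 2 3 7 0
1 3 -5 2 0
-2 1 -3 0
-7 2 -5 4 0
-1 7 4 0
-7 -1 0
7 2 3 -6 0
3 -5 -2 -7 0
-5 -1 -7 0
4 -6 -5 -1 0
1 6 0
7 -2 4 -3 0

Suppose x3 = False.
Unit clause (¬x5) forces x5 = False.
Unit clause (x6) forces x6 = True.
Unit clause (x1) forces x1 = True.
Unit clause (¬x2) forces x2 = False.
Unit clause (x7) forces x7 = True.
Now (¬x7) is unsatisfied and unit — conflict.
So every satisfying assignment has x3 = True.

True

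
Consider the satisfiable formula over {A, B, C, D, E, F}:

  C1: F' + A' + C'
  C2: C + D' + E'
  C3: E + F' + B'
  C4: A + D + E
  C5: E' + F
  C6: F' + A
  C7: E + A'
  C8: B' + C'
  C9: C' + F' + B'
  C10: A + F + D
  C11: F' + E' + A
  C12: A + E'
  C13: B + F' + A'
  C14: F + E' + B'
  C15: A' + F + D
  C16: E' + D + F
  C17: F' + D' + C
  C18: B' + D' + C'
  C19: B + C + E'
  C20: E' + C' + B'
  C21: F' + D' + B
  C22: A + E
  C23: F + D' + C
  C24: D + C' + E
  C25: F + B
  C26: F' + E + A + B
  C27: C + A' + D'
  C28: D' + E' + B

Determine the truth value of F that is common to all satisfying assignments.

True

Suppose F = 0.
The clause (E') is unit, so E = 0.
The clause (A') is unit, so A = 0.
But (A) is also a unit clause — contradiction.
So every satisfying assignment has F = True.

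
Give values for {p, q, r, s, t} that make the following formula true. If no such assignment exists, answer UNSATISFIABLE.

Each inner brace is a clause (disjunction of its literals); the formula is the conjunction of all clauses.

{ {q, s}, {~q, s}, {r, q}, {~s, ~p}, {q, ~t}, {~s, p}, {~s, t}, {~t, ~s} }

Case q = 1:
From the singleton clause (s), s = 1.
From the singleton clause (~p), p = 0.
That conflicts with the unit clause (p).
Backtrack on q: now try q = 0.
From the singleton clause (s), s = 1.
From the singleton clause (r), r = 1.
From the singleton clause (~p), p = 0.
That conflicts with the unit clause (p).
Either choice for q ends in contradiction.

UNSATISFIABLE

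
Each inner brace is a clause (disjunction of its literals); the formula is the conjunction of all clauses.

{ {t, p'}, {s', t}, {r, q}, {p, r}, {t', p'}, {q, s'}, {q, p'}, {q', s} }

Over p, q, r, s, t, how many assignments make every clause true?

There are 2^5 = 32 truth assignments over (p, q, r, s, t).
Split on s. With s = 1, the clauses containing s are satisfied and s' drops from the rest; 1 of the 2^4 = 16 assignments to the other variables satisfy what remains.
With s = 0, by the same count on the reduced clause set, 2 assignments work.
(One model: p=F, q=F, r=T, s=F, t=F.)
Total: 1 + 2 = 3.

3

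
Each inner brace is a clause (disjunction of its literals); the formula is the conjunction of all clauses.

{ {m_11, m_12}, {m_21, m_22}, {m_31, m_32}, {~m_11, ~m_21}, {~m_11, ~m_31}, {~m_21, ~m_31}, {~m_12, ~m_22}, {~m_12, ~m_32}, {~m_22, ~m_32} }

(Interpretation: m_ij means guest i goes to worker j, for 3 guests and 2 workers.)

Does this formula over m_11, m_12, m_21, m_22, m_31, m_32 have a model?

Case m_11 = 1:
The clause (~m_21) is unit, so m_21 = 0.
The clause (m_22) is unit, so m_22 = 1.
The clause (~m_31) is unit, so m_31 = 0.
The clause (m_32) is unit, so m_32 = 1.
But (~m_32) is also a unit clause — contradiction.
That branch fails; take m_11 = 0 instead.
The clause (m_12) is unit, so m_12 = 1.
The clause (~m_22) is unit, so m_22 = 0.
The clause (m_21) is unit, so m_21 = 1.
The clause (~m_31) is unit, so m_31 = 0.
The clause (m_32) is unit, so m_32 = 1.
But (~m_32) is also a unit clause — contradiction.
Neither m_11 = 1 nor m_11 = 0 works.
No assignment satisfies every clause.

No, unsatisfiable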